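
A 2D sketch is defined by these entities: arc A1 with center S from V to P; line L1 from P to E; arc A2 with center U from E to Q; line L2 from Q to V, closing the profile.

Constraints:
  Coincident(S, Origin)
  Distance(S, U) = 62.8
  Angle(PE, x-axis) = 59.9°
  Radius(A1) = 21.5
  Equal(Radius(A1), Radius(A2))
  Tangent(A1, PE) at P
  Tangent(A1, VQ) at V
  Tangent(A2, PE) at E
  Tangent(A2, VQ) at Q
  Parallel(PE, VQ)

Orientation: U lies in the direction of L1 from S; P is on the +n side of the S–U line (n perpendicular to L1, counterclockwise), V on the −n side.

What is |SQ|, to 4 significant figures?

66.38

The slot axis is L1's direction at 59.9°, so u = (cos 59.9°, sin 59.9°) = (0.5015, 0.8652) and n = (−sin 59.9°, cos 59.9°) = (-0.8652, 0.5015). S is at the origin and U lies 62.8 along u from S, so U = 62.8·u = (31.49, 54.33). Tangency of A1 to both parallel lines with radius 21.5 puts P and V at S ± 21.5·n: P = (-18.60, 10.78), V = (18.60, -10.78). Equal radii place E and Q the same way about U: E = U + 21.5·n = (12.89, 65.11), Q = U − 21.5·n = (50.10, 43.55). Then |SQ| = |Q − S| = 66.38.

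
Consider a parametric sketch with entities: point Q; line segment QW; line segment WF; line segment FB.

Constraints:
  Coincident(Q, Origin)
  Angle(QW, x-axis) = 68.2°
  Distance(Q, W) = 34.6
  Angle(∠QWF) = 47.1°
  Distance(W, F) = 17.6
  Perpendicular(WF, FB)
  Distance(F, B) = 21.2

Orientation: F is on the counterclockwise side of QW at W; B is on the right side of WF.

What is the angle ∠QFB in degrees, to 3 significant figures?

167°

Q is at the origin; QW runs at 68.2° with length 34.6, so W = 34.6·(cos 68.2°, sin 68.2°) = (12.8, 32.1). ∠QWF = 47.1°, so WF runs at 68.2° + (180° − 47.1°) = 201° from the x-axis; with |WF| = 17.6, F = W + 17.6·(cos 201°, sin 201°) = (-3.57, 25.8). WF ⟂ FB; with |FB| = 21.2 on the right of WF, B = F + 21.2·(-0.360, 0.933) = (-11.2, 45.6). Then cos ∠QFB = FQ·FB / (|FQ||FB|), giving 167°.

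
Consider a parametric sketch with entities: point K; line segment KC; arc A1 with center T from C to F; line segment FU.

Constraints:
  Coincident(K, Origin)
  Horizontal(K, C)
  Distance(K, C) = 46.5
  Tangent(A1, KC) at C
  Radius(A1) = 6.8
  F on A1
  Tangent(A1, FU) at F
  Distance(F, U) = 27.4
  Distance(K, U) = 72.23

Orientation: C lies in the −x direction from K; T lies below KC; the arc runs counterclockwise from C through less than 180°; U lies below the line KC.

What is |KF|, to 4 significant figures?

52.21

Checks: |TF| = 6.800 ✓; ∠(TF, FU) = 90.00° ✓; |FU| = 27.40 ✓; |KU| = 72.23 ✓.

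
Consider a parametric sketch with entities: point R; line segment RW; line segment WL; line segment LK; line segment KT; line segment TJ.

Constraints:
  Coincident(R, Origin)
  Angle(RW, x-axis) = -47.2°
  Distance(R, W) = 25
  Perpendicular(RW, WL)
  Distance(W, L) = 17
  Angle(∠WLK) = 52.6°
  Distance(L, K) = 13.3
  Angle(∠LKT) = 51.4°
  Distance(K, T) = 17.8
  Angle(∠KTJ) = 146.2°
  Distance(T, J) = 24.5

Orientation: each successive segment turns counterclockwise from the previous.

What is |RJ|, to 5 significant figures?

56.260

R is at the origin; RW runs at -47.2° with length 25.0, so W = (16.986, -18.343). RW is perpendicular to WL, so WL runs at 42.800°; with |WL| = 17.0, L = (29.459, -6.7927). ∠WLK = 52.6° gives LK at 170.20° from the x-axis; with |LK| = 13.3, K = (16.354, -4.5290). ∠LKT = 51.4° gives KT at -61.200° from the x-axis; with |KT| = 17.8, T = (24.929, -20.127). ∠KTJ = 146.2° gives TJ at -27.400° from the x-axis; with |TJ| = 24.5, J = (46.680, -31.402). Then |RJ| = |J − R| = 56.260.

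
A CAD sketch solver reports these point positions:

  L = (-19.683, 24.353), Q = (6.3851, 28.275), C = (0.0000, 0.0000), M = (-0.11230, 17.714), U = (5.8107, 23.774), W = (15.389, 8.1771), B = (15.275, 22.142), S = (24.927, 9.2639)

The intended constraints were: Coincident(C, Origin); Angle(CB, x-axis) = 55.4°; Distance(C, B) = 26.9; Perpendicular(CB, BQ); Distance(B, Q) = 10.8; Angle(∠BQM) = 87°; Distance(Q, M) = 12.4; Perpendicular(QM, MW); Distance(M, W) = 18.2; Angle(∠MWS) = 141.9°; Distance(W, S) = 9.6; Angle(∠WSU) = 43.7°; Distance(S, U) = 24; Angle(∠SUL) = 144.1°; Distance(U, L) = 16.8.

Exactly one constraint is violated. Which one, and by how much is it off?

Distance(U, L) = 16.8 — off by 8.70.

C = (0.00, 0.00) ✓; CB at 55.40° ✓; |CB| = 26.90 ✓; ∠(CB, BQ) = 90.00° ✓; |BQ| = 10.80 ✓; ∠BQM = 87.00° ✓; |QM| = 12.40 ✓; ∠(QM, MW) = 90.00° ✓; |MW| = 18.20 ✓; ∠MWS = 141.9° ✓; |WS| = 9.600 ✓; ∠WSU = 43.70° ✓; |SU| = 24.00 ✓; ∠SUL = 144.1° ✓; |UL| = 25.50 ✗.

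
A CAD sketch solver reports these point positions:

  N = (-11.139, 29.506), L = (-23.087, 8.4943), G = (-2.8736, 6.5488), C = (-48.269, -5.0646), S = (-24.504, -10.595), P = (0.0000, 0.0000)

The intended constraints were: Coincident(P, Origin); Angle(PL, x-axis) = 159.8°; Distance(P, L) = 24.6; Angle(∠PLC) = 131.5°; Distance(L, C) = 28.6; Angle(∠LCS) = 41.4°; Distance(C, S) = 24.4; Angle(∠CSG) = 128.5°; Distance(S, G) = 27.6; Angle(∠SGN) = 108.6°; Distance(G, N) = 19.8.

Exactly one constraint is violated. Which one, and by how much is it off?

Distance(G, N) = 19.8 — off by 4.60.

P = (0.00, 0.00) ✓; PL at 159.8° ✓; |PL| = 24.60 ✓; ∠PLC = 131.5° ✓; |LC| = 28.60 ✓; ∠LCS = 41.40° ✓; |CS| = 24.40 ✓; ∠CSG = 128.5° ✓; |SG| = 27.60 ✓; ∠SGN = 108.6° ✓; |GN| = 24.40 ✗.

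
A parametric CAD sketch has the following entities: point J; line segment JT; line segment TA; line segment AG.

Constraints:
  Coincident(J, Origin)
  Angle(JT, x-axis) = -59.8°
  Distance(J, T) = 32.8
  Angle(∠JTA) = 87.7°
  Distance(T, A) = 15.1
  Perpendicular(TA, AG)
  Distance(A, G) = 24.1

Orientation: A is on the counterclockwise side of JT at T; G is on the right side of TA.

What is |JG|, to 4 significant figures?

58.52

J is at the origin; JT runs at -59.8° with length 32.8, so T = 32.8·(cos -59.8°, sin -59.8°) = (16.50, -28.35). ∠JTA = 87.7°, so TA runs at -59.8° + (180° − 87.7°) = 32.50° from the x-axis; with |TA| = 15.1, A = T + 15.1·(cos 32.50°, sin 32.50°) = (29.23, -20.23). TA ⟂ AG; with |AG| = 24.1 on the right of TA, G = A + 24.1·(0.5373, -0.8434) = (42.18, -40.56). Then |JG| = |G − J| = 58.52.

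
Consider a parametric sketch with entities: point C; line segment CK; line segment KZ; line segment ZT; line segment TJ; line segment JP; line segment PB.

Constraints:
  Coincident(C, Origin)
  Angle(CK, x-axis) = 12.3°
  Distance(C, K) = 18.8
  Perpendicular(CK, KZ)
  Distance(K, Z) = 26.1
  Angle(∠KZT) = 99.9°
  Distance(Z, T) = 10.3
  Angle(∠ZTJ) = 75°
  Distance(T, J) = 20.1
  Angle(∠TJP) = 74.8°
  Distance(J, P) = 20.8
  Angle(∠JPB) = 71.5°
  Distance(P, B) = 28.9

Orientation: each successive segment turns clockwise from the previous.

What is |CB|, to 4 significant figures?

39.41

C is at the origin; CK runs at 12.3° with length 18.8, so K = (18.37, 4.005). CK ⟂ KZ, so KZ runs at -77.70°; with |KZ| = 26.1, Z = (23.93, -21.50). ∠KZT = 99.9° gives ZT at -157.8° from the x-axis; with |ZT| = 10.3, T = (14.39, -25.39). ∠ZTJ = 75.0° gives TJ at 97.20° from the x-axis; with |TJ| = 20.1, J = (11.87, -5.446). ∠TJP = 74.8° gives JP at -8.000° from the x-axis; with |JP| = 20.8, P = (32.47, -8.341). ∠JPB = 71.5° gives PB at -116.5° from the x-axis; with |PB| = 28.9, B = (19.58, -34.20). Then |CB| = |B − C| = 39.41.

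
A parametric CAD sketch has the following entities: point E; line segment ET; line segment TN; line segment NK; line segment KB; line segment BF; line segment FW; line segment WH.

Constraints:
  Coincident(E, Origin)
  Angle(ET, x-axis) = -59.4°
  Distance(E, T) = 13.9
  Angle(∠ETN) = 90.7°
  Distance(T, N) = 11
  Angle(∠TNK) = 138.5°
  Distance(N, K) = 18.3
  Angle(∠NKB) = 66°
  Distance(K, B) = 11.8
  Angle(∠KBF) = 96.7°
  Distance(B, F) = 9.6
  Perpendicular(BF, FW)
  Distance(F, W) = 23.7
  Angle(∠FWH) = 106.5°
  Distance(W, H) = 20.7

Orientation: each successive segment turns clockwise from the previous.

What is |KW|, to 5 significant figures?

16.249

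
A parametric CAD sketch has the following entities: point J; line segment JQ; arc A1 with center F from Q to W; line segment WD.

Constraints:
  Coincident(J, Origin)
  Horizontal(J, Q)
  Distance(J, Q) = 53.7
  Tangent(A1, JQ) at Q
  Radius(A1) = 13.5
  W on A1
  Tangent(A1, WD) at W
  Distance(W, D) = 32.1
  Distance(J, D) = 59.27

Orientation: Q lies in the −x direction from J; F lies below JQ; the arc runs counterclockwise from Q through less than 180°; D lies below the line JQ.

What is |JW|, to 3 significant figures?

67.0

Checks: |JQ| = 53.70 ✓; |FW| = 13.50 ✓; ∠(FW, WD) = 90.00° ✓; |WD| = 32.10 ✓; |JD| = 59.27 ✓.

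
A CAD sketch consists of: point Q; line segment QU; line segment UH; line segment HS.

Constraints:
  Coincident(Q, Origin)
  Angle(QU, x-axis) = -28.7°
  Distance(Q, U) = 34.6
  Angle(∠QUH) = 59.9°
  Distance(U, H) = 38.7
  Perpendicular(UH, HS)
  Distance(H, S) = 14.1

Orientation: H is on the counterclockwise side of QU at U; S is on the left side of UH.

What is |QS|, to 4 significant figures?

26.58

Q is at the origin; QU runs at -28.7° with length 34.6, so U = 34.6·(cos -28.7°, sin -28.7°) = (30.35, -16.62). ∠QUH = 59.9°, so UH runs at -28.7° + (180° − 59.9°) = 91.40° from the x-axis; with |UH| = 38.7, H = U + 38.7·(cos 91.40°, sin 91.40°) = (29.40, 22.07). UH is perpendicular to HS; with |HS| = 14.1 on the left of UH, S = H + 14.1·(-0.9997, -0.02443) = (15.31, 21.73). Then |QS| = |S − Q| = 26.58.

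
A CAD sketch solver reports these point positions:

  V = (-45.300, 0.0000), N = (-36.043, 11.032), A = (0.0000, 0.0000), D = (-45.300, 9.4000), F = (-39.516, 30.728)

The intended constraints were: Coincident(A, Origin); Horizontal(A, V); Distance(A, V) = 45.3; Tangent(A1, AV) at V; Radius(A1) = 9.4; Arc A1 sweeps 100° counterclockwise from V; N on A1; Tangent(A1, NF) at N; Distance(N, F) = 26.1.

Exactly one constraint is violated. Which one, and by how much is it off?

Distance(N, F) = 26.1 — off by 6.10.

A = (0.00, 0.00) ✓; A.y = 0.00, V.y = 0.00 ✓; |AV| = 45.30 ✓; ∠(DV, VA) = 90.00° ✓; |DV| = 9.400 ✓; bearing(D→N) − bearing(D→V) = 100.0° ✓; |DN| = 9.400 ✓; ∠(DN, NF) = 90.00° ✓; |NF| = 20.00 ✗.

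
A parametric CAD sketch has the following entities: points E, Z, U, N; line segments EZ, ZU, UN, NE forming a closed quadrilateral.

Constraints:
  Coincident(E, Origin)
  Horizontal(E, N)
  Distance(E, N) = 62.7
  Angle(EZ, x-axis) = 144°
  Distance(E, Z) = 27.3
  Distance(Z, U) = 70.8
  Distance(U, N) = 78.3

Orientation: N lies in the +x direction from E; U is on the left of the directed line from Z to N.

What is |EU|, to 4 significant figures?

73.21

Checks: |ZU| = 70.80 ✓; |UN| = 78.30 ✓.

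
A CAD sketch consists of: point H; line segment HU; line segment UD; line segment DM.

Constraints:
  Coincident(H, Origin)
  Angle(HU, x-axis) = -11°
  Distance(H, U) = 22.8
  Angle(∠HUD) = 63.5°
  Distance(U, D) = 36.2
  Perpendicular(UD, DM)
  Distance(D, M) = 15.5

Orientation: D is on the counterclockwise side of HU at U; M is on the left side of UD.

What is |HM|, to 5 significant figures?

26.485

∠HUD = 63.5°, so UD runs at -11.0° + (180° − 63.5°) = 105.50° from the x-axis; with |UD| = 36.2, D = U + 36.2·(cos 105.50°, sin 105.50°) = (12.707, 30.533). UD is perpendicular to DM; with |DM| = 15.5 on the left of UD, M = D + 15.5·(-0.96363, -0.26724) = (-2.2292, 26.391). Then |HM| = |M − H| = 26.485.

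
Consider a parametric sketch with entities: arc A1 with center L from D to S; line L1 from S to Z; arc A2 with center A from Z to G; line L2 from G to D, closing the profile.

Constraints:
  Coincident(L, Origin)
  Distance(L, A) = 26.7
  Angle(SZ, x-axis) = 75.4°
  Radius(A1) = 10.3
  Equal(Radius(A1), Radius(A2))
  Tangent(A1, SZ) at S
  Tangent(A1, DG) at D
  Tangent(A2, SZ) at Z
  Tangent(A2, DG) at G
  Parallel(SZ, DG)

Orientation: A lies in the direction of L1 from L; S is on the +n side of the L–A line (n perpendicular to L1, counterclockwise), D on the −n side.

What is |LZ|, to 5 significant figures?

28.618

The slot axis is L1's direction at 75.4°, so u = (cos 75.4°, sin 75.4°) = (0.25207, 0.96771) and n = (−sin 75.4°, cos 75.4°) = (-0.96771, 0.25207). L is at the origin and A lies 26.7 along u from L, so A = 26.7·u = (6.7303, 25.838). Tangency of A1 to both parallel lines with radius 10.3 puts S and D at L ± 10.3·n: S = (-9.9674, 2.5963), D = (9.9674, -2.5963). Equal radii place Z and G the same way about A: Z = A + 10.3·n = (-3.2372, 28.434), G = A − 10.3·n = (16.698, 23.242). Then |LZ| = |Z − L| = 28.618.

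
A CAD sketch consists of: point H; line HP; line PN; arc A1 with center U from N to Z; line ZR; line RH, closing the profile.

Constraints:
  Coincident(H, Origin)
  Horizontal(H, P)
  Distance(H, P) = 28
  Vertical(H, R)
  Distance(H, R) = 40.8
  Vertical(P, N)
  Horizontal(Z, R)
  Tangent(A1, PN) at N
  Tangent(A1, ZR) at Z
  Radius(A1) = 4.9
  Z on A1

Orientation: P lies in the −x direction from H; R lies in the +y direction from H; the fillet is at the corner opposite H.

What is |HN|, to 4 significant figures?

45.53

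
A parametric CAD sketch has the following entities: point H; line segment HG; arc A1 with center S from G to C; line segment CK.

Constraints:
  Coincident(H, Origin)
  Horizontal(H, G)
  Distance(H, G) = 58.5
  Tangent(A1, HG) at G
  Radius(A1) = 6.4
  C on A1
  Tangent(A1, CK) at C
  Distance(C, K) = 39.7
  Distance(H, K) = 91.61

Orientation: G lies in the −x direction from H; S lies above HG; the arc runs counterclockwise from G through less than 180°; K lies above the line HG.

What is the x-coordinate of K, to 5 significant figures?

-83.350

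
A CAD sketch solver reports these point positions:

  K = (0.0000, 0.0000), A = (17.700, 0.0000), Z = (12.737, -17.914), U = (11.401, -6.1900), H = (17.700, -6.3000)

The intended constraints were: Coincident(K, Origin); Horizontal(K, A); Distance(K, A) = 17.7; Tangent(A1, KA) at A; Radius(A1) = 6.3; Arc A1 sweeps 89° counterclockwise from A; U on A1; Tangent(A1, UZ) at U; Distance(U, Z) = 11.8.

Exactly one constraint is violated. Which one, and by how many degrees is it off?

Tangent(A1, UZ) at U — off by 7.50°.

K = (0.00, 0.00) ✓; K.y = 0.00, A.y = 0.00 ✓; |KA| = 17.70 ✓; ∠(HA, AK) = 90.00° ✓; |HA| = 6.300 ✓; bearing(H→U) − bearing(H→A) = 89.00° ✓; |HU| = 6.300 ✓; ∠(HU, UZ) = 82.50° ✗; |UZ| = 11.80 ✓.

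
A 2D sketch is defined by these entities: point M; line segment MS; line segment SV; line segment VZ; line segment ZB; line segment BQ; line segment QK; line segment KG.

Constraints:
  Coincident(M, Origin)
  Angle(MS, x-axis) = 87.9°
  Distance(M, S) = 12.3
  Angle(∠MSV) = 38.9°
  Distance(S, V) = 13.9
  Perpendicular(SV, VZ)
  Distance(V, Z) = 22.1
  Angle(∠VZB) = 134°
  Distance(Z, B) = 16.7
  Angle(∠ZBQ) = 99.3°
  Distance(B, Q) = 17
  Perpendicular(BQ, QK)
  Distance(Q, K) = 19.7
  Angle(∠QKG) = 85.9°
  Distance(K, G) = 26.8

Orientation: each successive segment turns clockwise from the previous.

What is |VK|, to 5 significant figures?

15.886

M is at the origin; MS runs at 87.9° with length 12.3, so S = (0.45072, 12.292). ∠MSV = 38.9° gives SV at -53.200° from the x-axis; with |SV| = 13.9, V = (8.7771, 1.1616). The perpendicularity gives VZ at right angles to SV, so VZ runs at -143.20°; with |VZ| = 22.1, Z = (-8.9190, -12.077). ∠VZB = 134.0° gives ZB at 170.80° from the x-axis; with |ZB| = 16.7, B = (-25.404, -9.4068). ∠ZBQ = 99.3° gives BQ at 90.100° from the x-axis; with |BQ| = 17.0, Q = (-25.434, 7.5931). The perpendicularity gives QK at right angles to BQ, so QK runs at 0.10000°; with |QK| = 19.7, K = (-5.7339, 7.6275). Then |VK| = |K − V| = 15.886.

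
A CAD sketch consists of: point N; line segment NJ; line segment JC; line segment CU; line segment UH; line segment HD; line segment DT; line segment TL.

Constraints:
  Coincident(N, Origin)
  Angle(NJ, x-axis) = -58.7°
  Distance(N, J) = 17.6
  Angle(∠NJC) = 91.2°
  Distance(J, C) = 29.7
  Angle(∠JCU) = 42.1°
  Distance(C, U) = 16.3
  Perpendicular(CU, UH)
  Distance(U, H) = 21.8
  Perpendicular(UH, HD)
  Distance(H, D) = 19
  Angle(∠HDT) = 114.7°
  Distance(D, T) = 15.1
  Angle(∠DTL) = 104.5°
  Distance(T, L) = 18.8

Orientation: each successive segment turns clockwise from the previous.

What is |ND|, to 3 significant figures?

39.6

N is at the origin; NJ runs at -58.7° with length 17.6, so J = (9.14, -15.0). ∠NJC = 91.2° gives JC at -148° from the x-axis; with |JC| = 29.7, C = (-15.9, -31.0). ∠JCU = 42.1° gives CU at 74.6° from the x-axis; with |CU| = 16.3, U = (-11.6, -15.3). CU ⟂ UH, so UH runs at -15.4°; with |UH| = 21.8, H = (9.44, -21.1). UH is perpendicular to HD, so HD runs at -105°; with |HD| = 19.0, D = (4.40, -39.4). Then |ND| = |D − N| = 39.6.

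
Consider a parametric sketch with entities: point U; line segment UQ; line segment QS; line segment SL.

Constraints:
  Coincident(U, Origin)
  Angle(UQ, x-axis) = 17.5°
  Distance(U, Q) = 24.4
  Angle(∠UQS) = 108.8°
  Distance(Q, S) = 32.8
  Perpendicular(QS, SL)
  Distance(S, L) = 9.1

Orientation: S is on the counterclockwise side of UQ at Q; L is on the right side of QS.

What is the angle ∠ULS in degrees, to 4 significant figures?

51.63°

U is at the origin; UQ runs at 17.5° with length 24.4, so Q = 24.4·(cos 17.5°, sin 17.5°) = (23.27, 7.337). ∠UQS = 108.8°, so QS runs at 17.5° + (180° − 108.8°) = 88.70° from the x-axis; with |QS| = 32.8, S = Q + 32.8·(cos 88.70°, sin 88.70°) = (24.01, 40.13). The perpendicularity gives SL at right angles to QS; with |SL| = 9.1 on the right of QS, L = S + 9.1·(0.9997, -0.02269) = (33.11, 39.92). Then cos ∠ULS = LU·LS / (|LU||LS|), giving 51.63°.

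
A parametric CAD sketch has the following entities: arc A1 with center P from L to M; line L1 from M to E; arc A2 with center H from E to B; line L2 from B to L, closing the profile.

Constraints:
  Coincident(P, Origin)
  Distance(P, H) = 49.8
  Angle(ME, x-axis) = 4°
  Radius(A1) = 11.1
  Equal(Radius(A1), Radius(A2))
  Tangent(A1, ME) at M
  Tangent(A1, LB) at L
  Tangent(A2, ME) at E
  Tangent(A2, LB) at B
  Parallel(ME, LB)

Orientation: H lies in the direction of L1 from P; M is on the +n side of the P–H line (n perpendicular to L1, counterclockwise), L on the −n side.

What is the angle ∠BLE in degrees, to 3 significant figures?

24.0°

Tangency of A1 to both parallel lines with radius 11.1 puts M and L at P ± 11.1·n: M = (-0.774, 11.1), L = (0.774, -11.1). Equal radii place E and B the same way about H: E = H + 11.1·n = (48.9, 14.5), B = H − 11.1·n = (50.5, -7.60). Then cos ∠BLE = LB·LE / (|LB||LE|), giving 24.0°.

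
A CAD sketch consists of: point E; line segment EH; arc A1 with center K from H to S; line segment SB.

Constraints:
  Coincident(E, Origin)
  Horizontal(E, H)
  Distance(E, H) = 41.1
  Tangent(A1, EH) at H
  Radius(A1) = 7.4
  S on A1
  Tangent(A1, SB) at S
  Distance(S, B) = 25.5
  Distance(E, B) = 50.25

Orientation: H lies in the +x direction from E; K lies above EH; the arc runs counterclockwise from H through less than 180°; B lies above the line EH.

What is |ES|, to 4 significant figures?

48.97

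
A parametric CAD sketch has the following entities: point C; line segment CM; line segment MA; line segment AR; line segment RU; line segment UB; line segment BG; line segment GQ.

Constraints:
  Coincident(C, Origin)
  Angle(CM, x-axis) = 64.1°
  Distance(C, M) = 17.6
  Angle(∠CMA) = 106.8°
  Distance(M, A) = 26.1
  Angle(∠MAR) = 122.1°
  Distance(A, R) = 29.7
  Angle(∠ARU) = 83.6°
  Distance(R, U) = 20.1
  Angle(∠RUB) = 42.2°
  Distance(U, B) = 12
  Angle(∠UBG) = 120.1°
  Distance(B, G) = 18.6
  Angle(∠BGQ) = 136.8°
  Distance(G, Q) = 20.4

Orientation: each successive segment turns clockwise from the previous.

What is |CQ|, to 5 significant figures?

70.102

∠UBG = 120.1° gives BG at -1.1000° from the x-axis; with |BG| = 18.6, G = (50.615, -11.470). ∠BGQ = 136.8° gives GQ at -44.300° from the x-axis; with |GQ| = 20.4, Q = (65.215, -25.717). Then |CQ| = |Q − C| = 70.102.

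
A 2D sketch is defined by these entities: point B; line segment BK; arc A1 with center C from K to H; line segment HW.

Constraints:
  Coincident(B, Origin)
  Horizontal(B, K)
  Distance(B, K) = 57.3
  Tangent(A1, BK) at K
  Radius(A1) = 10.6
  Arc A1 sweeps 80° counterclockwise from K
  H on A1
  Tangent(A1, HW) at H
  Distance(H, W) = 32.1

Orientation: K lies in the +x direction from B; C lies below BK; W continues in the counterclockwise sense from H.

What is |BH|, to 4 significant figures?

47.67

B is at the origin; BK is horizontal with |BK| = 57.3 and K on the +x side, so K = (57.30, 0.000). Since A1 is tangent to BK there, CK ⟂ BK, so C = K + (0, -10.6) = (57.30, -10.60). On A1, K sits at bearing 90° from C; an 80° counterclockwise sweep puts H at bearing 170°, so H = C + 10.6·(cos 170°, sin 170°) = (46.86, -8.759). Then |BH| = |H − B| = 47.67.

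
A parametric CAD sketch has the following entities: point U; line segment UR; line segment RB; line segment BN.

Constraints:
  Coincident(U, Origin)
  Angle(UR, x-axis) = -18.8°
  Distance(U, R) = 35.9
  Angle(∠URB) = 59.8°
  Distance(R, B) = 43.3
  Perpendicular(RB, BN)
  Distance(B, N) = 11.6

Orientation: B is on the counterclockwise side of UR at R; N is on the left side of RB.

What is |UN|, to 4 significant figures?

31.85

∠URB = 59.8°, so RB runs at -18.8° + (180° − 59.8°) = 101.4° from the x-axis; with |RB| = 43.3, B = R + 43.3·(cos 101.4°, sin 101.4°) = (25.43, 30.88). The perpendicularity gives BN at right angles to RB; with |BN| = 11.6 on the left of RB, N = B + 11.6·(-0.9803, -0.1977) = (14.05, 28.58). Then |UN| = |N − U| = 31.85.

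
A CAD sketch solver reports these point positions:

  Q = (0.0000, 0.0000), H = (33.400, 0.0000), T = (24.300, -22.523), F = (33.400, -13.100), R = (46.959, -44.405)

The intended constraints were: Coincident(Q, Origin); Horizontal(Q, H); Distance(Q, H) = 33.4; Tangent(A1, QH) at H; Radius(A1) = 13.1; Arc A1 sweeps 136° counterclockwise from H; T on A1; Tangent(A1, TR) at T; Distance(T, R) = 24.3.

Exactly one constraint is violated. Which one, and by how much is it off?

Distance(T, R) = 24.3 — off by 7.20.

Q = (0.00, 0.00) ✓; Q.y = 0.00, H.y = 0.00 ✓; |QH| = 33.40 ✓; ∠(FH, HQ) = 90.00° ✓; |FH| = 13.10 ✓; bearing(F→T) − bearing(F→H) = 136.0° ✓; |FT| = 13.10 ✓; ∠(FT, TR) = 90.00° ✓; |TR| = 31.50 ✗.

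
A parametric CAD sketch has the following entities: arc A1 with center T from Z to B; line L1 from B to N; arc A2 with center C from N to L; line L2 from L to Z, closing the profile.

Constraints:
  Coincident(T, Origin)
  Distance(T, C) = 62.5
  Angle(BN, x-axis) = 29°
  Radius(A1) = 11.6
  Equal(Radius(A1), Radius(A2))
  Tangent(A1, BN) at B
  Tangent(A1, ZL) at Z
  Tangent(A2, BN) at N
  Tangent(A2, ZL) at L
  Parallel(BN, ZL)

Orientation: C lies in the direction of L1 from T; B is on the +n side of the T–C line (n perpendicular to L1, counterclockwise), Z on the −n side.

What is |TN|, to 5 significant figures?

63.567

The slot axis is L1's direction at 29.0°, so u = (cos 29.0°, sin 29.0°) = (0.87462, 0.48481) and n = (−sin 29.0°, cos 29.0°) = (-0.48481, 0.87462). T is at the origin and C lies 62.5 along u from T, so C = 62.5·u = (54.664, 30.301). Tangency of A1 to both parallel lines with radius 11.6 puts B and Z at T ± 11.6·n: B = (-5.6238, 10.146), Z = (5.6238, -10.146). Equal radii place N and L the same way about C: N = C + 11.6·n = (49.040, 40.446), L = C − 11.6·n = (60.288, 20.155). Then |TN| = |N − T| = 63.567.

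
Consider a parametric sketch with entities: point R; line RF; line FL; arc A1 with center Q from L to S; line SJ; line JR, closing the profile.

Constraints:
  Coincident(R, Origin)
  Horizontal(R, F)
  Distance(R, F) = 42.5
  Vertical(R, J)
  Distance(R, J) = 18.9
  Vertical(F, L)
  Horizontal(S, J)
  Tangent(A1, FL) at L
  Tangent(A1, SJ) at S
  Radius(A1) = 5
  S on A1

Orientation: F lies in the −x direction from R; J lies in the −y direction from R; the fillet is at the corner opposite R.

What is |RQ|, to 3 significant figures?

40.0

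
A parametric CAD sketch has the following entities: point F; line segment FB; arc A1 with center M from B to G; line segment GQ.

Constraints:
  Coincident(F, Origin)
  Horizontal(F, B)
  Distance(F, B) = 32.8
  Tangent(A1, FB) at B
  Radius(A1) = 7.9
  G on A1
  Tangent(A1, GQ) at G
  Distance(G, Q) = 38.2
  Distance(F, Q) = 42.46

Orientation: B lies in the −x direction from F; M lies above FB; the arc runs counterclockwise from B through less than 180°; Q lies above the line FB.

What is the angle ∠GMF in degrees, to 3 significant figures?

7.32°

F is at the origin; F and B share the same y with |FB| = 32.8 and B on the −x side, so B = (-32.8, 0.00). Since A1 is tangent to FB there, MB ⟂ FB, so M = B + (0, 7.9) = (-32.8, 7.90). Since MG ⟂ GQ (tangency), |MQ| = √(7.9² + 38.2²) = 39.0 regardless of where G sits on A1. So Q lies on both circle(F, 42.46) and circle(M, 39.0); the above-FB intersection is Q = (-11.8, 40.8). G is the foot of the tangent from Q: G = (-25.4, 5.09).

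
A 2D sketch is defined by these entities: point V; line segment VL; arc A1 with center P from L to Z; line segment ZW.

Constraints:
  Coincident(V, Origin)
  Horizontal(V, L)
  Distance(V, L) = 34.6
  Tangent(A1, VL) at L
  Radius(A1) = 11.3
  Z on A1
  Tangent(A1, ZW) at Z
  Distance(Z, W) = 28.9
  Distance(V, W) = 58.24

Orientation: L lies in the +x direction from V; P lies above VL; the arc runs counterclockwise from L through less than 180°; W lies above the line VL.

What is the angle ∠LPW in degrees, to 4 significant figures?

168.8°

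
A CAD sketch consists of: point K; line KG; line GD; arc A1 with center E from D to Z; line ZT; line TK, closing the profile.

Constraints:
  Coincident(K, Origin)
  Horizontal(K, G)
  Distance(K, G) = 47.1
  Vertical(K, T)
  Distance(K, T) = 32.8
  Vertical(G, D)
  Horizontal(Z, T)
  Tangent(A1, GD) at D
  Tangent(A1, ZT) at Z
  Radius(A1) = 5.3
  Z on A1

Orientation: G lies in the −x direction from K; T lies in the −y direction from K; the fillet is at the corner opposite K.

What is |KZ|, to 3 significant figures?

53.1

K is at the origin; K and G share the same y with |KG| = 47.1 and G on the −x side, so G = (-47.1, 0.00). KT is vertical with |KT| = 32.8 and T on the −y side, so T = (0.00, -32.8). The virtual corner opposite K is at (-47.1, -32.8). The tangent condition forces ED to be normal to GD and tangency of A1 to ZT means the radius EZ is perpendicular to ZT, with radius 5.3, so the center E sits 5.3 in from both sides at E = (-41.8, -27.5). That places the tangent points at D = (-47.1, -27.5) on GD and Z = (-41.8, -32.8) on ZT. Then |KZ| = |Z − K| = 53.1.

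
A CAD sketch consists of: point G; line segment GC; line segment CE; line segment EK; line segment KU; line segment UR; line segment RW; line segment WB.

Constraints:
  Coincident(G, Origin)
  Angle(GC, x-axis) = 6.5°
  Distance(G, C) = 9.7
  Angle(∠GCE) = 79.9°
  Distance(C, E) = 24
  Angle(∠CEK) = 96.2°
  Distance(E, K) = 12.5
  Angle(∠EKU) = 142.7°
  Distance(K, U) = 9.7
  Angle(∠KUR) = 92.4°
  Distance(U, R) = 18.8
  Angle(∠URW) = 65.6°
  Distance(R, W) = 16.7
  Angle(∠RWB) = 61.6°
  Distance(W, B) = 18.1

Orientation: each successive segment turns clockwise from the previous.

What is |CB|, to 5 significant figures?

27.902

G is at the origin; GC runs at 6.5° with length 9.7, so C = (9.6376, 1.0981). ∠GCE = 79.9° gives CE at -93.600° from the x-axis; with |CE| = 24.0, E = (8.1307, -22.855). ∠CEK = 96.2° gives EK at -177.40° from the x-axis; with |EK| = 12.5, K = (-4.3565, -23.422). ∠EKU = 142.7° gives KU at 145.30° from the x-axis; with |KU| = 9.7, U = (-12.331, -17.900). ∠KUR = 92.4° gives UR at 57.700° from the x-axis; with |UR| = 18.8, R = (-2.2854, -2.0087). ∠URW = 65.6° gives RW at -56.700° from the x-axis; with |RW| = 16.7, W = (6.8833, -15.967). ∠RWB = 61.6° gives WB at -175.10° from the x-axis; with |WB| = 18.1, B = (-11.151, -17.513). Then |CB| = |B − C| = 27.902.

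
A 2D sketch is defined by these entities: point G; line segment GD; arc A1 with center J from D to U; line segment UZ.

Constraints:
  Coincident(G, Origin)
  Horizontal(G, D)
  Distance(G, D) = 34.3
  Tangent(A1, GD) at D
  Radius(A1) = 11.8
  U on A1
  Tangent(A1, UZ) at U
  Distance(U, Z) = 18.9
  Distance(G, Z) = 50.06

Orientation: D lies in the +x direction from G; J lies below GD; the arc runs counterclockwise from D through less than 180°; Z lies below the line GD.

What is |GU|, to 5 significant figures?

31.523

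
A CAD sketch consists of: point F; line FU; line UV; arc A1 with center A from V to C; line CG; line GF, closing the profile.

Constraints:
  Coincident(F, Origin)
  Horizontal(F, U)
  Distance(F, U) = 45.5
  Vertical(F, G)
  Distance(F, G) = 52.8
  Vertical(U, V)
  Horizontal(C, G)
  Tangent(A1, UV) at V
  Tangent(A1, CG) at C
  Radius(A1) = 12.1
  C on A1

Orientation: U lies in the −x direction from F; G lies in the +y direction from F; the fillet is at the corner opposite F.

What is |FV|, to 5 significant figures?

61.047

F is at the origin; FU is horizontal with |FU| = 45.5 and U on the −x side, so U = (-45.500, 0.0000). F and G share the same x with |FG| = 52.8 and G on the +y side, so G = (0.0000, 52.800). The virtual corner opposite F is at (-45.500, 52.800). A1 meets UV tangentially, so AV is at right angles to UV and since A1 is tangent to CG there, AC ⟂ CG, with radius 12.1, so the center A sits 12.1 in from both sides at A = (-33.400, 40.700). That places the tangent points at V = (-45.500, 40.700) on UV and C = (-33.400, 52.800) on CG. Then |FV| = |V − F| = 61.047.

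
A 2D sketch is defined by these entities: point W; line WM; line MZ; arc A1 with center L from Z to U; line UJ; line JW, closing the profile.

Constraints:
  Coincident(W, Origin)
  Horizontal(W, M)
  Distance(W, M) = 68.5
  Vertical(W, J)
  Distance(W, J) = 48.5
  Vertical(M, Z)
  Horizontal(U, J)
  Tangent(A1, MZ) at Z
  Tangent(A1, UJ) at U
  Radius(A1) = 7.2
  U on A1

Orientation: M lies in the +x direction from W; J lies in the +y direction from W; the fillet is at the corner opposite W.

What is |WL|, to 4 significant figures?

73.91

W is at the origin; WM is horizontal with |WM| = 68.5 and M on the +x side, so M = (68.50, 0.000). WJ is vertical with |WJ| = 48.5 and J on the +y side, so J = (0.000, 48.50). The virtual corner opposite W is at (68.50, 48.50). The tangent condition forces LZ to be normal to MZ and since A1 is tangent to UJ there, LU ⟂ UJ, with radius 7.2, so the center L sits 7.2 in from both sides at L = (61.30, 41.30). Then |WL| = |L − W| = 73.91.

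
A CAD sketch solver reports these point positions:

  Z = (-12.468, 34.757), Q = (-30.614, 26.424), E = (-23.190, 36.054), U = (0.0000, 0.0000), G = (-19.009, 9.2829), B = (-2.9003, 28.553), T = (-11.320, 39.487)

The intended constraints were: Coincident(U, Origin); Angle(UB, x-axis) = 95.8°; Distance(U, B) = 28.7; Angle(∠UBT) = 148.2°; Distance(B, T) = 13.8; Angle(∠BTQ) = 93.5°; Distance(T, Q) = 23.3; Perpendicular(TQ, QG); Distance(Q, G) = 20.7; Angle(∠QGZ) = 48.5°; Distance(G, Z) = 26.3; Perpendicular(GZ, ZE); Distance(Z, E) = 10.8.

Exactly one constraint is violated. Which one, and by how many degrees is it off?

Perpendicular(GZ, ZE) — off by 7.50°.

U = (0.00, 0.00) ✓; UB at 95.80° ✓; |UB| = 28.70 ✓; ∠UBT = 148.2° ✓; |BT| = 13.80 ✓; ∠BTQ = 93.50° ✓; |TQ| = 23.30 ✓; ∠(TQ, QG) = 90.00° ✓; |QG| = 20.70 ✓; ∠QGZ = 48.50° ✓; |GZ| = 26.30 ✓; ∠(GZ, ZE) = 97.50° ✗; |ZE| = 10.80 ✓.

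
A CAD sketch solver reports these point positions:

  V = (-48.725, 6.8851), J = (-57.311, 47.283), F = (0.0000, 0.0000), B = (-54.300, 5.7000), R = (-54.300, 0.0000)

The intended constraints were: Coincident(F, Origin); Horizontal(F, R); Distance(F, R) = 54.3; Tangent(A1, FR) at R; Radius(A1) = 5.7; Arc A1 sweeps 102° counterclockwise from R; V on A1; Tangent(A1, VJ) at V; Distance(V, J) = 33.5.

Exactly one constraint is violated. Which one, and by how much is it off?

Distance(V, J) = 33.5 — off by 7.80.

F = (0.00, 0.00) ✓; F.y = 0.00, R.y = 0.00 ✓; |FR| = 54.30 ✓; ∠(BR, RF) = 90.00° ✓; |BR| = 5.700 ✓; bearing(B→V) − bearing(B→R) = 102.0° ✓; |BV| = 5.700 ✓; ∠(BV, VJ) = 90.00° ✓; |VJ| = 41.30 ✗.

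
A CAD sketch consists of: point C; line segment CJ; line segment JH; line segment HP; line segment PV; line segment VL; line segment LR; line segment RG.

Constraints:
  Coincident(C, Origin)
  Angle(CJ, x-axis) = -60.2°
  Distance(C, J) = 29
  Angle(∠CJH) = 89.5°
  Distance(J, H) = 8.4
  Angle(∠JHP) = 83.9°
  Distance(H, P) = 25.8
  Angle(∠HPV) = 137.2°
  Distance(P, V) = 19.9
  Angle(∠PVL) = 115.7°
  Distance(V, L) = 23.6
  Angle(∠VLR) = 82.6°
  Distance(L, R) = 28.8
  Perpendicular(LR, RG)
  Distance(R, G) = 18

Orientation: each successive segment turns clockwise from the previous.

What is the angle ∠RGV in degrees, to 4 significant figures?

101.8°

C is at the origin; CJ runs at -60.2° with length 29.0, so J = (14.41, -25.17). ∠CJH = 89.5° gives JH at -150.7° from the x-axis; with |JH| = 8.4, H = (7.087, -29.28). ∠JHP = 83.9° gives HP at 113.2° from the x-axis; with |HP| = 25.8, P = (-3.077, -5.562). ∠HPV = 137.2° gives PV at 70.40° from the x-axis; with |PV| = 19.9, V = (3.599, 13.18). ∠PVL = 115.7° gives VL at 6.100° from the x-axis; with |VL| = 23.6, L = (27.07, 15.69). ∠VLR = 82.6° gives LR at -91.30° from the x-axis; with |LR| = 28.8, R = (26.41, -13.10). LR is perpendicular to RG, so RG runs at 178.7°; with |RG| = 18.0, G = (8.416, -12.69). Then cos ∠RGV = GR·GV / (|GR||GV|), giving 101.8°.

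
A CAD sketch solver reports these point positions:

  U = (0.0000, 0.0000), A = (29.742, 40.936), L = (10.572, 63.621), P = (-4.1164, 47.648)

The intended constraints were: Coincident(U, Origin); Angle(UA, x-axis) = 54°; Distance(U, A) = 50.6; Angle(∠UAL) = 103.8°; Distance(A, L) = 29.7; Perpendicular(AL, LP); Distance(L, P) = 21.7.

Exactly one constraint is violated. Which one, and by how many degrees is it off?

Perpendicular(AL, LP) — off by 7.20°.

U = (0.00, 0.00) ✓; UA at 54.00° ✓; |UA| = 50.60 ✓; ∠UAL = 103.8° ✓; |AL| = 29.70 ✓; ∠(AL, LP) = 97.20° ✗; |LP| = 21.70 ✓.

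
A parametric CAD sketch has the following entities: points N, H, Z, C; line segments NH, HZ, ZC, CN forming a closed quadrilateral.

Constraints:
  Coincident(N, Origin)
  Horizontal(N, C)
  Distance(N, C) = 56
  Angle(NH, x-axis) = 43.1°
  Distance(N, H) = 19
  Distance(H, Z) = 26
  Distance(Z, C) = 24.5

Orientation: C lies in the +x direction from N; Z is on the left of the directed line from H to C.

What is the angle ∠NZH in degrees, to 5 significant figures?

13.431°

Checks: |HZ| = 26.00 ✓; |ZC| = 24.50 ✓.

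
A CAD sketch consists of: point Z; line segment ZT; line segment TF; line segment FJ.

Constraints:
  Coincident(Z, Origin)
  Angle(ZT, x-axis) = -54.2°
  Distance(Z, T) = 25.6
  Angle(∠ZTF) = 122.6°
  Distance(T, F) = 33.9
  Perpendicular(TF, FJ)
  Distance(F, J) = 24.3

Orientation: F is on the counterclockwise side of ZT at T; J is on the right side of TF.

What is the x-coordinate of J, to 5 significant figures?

50.179

Z is at the origin; ZT runs at -54.2° with length 25.6, so T = 25.6·(cos -54.2°, sin -54.2°) = (14.975, -20.763). ∠ZTF = 122.6°, so TF runs at -54.2° + (180° − 122.6°) = 3.2000° from the x-axis; with |TF| = 33.9, F = T + 33.9·(cos 3.2000°, sin 3.2000°) = (48.822, -18.871). The perpendicularity gives FJ at right angles to TF; with |FJ| = 24.3 on the right of TF, J = F + 24.3·(0.055822, -0.99844) = (50.179, -43.133). So J.x = 50.179.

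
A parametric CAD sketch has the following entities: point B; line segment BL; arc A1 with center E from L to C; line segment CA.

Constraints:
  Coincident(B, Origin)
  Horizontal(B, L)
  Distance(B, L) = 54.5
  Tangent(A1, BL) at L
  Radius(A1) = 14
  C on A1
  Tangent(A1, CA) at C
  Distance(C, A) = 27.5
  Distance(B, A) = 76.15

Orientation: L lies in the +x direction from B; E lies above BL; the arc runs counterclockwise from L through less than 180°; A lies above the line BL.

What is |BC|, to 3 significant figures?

70.3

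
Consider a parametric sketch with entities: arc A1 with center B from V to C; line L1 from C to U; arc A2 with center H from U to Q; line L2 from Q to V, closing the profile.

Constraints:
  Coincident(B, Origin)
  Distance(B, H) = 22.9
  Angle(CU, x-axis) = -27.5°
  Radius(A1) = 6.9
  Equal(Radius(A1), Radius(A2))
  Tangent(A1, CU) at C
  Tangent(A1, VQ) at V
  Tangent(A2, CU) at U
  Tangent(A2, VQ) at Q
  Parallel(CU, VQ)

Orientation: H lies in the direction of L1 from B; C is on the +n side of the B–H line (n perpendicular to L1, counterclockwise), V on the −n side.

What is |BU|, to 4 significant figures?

23.92

The slot axis is L1's direction at -27.5°, so u = (cos -27.5°, sin -27.5°) = (0.8870, -0.4617) and n = (−sin -27.5°, cos -27.5°) = (0.4617, 0.8870). B is at the origin and H lies 22.9 along u from B, so H = 22.9·u = (20.31, -10.57). Tangency of A1 to both parallel lines with radius 6.9 puts C and V at B ± 6.9·n: C = (3.186, 6.120), V = (-3.186, -6.120). Equal radii place U and Q the same way about H: U = H + 6.9·n = (23.50, -4.454), Q = H − 6.9·n = (17.13, -16.69). Then |BU| = |U − B| = 23.92.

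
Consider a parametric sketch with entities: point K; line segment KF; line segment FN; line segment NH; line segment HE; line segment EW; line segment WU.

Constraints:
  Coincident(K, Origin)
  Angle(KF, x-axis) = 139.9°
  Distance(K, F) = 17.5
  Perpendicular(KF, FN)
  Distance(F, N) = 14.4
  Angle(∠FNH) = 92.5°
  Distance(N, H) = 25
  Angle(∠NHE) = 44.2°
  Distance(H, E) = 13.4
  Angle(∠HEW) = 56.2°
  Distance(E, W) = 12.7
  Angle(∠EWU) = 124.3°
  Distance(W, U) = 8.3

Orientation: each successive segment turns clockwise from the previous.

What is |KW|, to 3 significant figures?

18.7

K is at the origin; KF runs at 139.9° with length 17.5, so F = (-13.4, 11.3). The perpendicularity gives FN at right angles to KF, so FN runs at 49.9°; with |FN| = 14.4, N = (-4.11, 22.3). ∠FNH = 92.5° gives NH at -37.6° from the x-axis; with |NH| = 25.0, H = (15.7, 7.03). ∠NHE = 44.2° gives HE at -173° from the x-axis; with |HE| = 13.4, E = (2.39, 5.49). ∠HEW = 56.2° gives EW at 62.8° from the x-axis; with |EW| = 12.7, W = (8.19, 16.8). Then |KW| = |W − K| = 18.7.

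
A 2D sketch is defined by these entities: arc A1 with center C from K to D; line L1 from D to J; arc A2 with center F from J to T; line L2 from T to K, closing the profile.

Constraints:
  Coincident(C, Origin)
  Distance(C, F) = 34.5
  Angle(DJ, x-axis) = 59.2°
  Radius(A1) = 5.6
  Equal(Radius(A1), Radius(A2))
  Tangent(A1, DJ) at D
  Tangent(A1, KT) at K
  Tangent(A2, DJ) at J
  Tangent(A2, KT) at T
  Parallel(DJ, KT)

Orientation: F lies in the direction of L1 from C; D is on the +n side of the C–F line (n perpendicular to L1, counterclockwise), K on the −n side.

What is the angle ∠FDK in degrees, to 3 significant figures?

80.8°

The slot axis is L1's direction at 59.2°, so u = (cos 59.2°, sin 59.2°) = (0.512, 0.859) and n = (−sin 59.2°, cos 59.2°) = (-0.859, 0.512). C is at the origin and F lies 34.5 along u from C, so F = 34.5·u = (17.7, 29.6). Tangency of A1 to both parallel lines with radius 5.6 puts D and K at C ± 5.6·n: D = (-4.81, 2.87), K = (4.81, -2.87). Then cos ∠FDK = DF·DK / (|DF||DK|), giving 80.8°.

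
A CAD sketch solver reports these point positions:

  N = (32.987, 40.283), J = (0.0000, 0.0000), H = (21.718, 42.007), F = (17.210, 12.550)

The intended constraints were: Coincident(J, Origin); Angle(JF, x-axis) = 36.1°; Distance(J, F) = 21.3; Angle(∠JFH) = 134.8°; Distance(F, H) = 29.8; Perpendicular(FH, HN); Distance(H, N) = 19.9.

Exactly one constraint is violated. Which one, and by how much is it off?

Distance(H, N) = 19.9 — off by 8.50.

J = (0.00, 0.00) ✓; JF at 36.10° ✓; |JF| = 21.30 ✓; ∠JFH = 134.8° ✓; |FH| = 29.80 ✓; ∠(FH, HN) = 90.00° ✓; |HN| = 11.40 ✗.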